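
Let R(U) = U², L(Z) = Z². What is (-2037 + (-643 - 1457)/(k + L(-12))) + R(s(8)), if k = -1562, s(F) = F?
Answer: -1397807/709 ≈ -1971.5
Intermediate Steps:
(-2037 + (-643 - 1457)/(k + L(-12))) + R(s(8)) = (-2037 + (-643 - 1457)/(-1562 + (-12)²)) + 8² = (-2037 - 2100/(-1562 + 144)) + 64 = (-2037 - 2100/(-1418)) + 64 = (-2037 - 2100*(-1/1418)) + 64 = (-2037 + 1050/709) + 64 = -1443183/709 + 64 = -1397807/709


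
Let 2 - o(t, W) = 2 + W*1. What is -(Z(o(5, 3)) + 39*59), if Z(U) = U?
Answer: -2298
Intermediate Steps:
o(t, W) = -W (o(t, W) = 2 - (2 + W*1) = 2 - (2 + W) = 2 + (-2 - W) = -W)
-(Z(o(5, 3)) + 39*59) = -(-1*3 + 39*59) = -(-3 + 2301) = -1*2298 = -2298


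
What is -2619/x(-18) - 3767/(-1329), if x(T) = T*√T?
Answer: 3767/1329 - 97*I*√2/4 ≈ 2.8345 - 34.295*I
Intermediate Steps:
x(T) = T^(3/2)
-2619/x(-18) - 3767/(-1329) = -2619*I*√2/108 - 3767/(-1329) = -2619*I*√2/108 - 3767*(-1/1329) = -97*I*√2/4 + 3767/1329 = 3767/1329 - 97*I*√2/4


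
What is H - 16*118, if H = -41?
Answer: -1929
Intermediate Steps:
H - 16*118 = -41 - 16*118 = -41 - 1888 = -1929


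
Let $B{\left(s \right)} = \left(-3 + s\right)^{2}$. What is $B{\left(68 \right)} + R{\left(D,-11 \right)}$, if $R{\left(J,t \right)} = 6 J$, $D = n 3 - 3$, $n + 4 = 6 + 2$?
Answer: $4279$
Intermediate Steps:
$n = 4$ ($n = -4 + \left(6 + 2\right) = -4 + 8 = 4$)
$D = 9$ ($D = 4 \cdot 3 - 3 = 12 - 3 = 9$)
$B{\left(68 \right)} + R{\left(D,-11 \right)} = \left(-3 + 68\right)^{2} + 6 \cdot 9 = 65^{2} + 54 = 4225 + 54 = 4279$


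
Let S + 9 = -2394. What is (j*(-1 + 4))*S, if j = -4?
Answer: 28836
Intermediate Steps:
S = -2403 (S = -9 - 2394 = -2403)
(j*(-1 + 4))*S = -4*(-1 + 4)*(-2403) = -4*3*(-2403) = -12*(-2403) = 28836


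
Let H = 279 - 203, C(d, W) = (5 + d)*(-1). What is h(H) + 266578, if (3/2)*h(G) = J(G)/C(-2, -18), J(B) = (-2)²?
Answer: 2399194/9 ≈ 2.6658e+5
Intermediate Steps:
C(d, W) = -5 - d
J(B) = 4
H = 76
h(G) = -8/9 (h(G) = 2*(4/(-5 - 1*(-2)))/3 = 2*(4/(-5 + 2))/3 = 2*(4/(-3))/3 = 2*(4*(-⅓))/3 = (⅔)*(-4/3) = -8/9)
h(H) + 266578 = -8/9 + 266578 = 2399194/9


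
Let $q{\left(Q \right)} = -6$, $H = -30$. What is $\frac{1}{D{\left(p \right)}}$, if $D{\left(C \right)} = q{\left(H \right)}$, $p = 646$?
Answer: $- \frac{1}{6} \approx -0.16667$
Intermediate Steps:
$D{\left(C \right)} = -6$
$\frac{1}{D{\left(p \right)}} = \frac{1}{-6} = - \frac{1}{6}$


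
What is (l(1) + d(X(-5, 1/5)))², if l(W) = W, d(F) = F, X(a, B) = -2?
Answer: 1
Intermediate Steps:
(l(1) + d(X(-5, 1/5)))² = (1 - 2)² = (-1)² = 1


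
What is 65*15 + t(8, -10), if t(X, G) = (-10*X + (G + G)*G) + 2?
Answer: 1097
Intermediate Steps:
t(X, G) = 2 - 10*X + 2*G² (t(X, G) = (-10*X + (2*G)*G) + 2 = (-10*X + 2*G²) + 2 = 2 - 10*X + 2*G²)
65*15 + t(8, -10) = 65*15 + (2 - 10*8 + 2*(-10)²) = 975 + (2 - 80 + 2*100) = 975 + (2 - 80 + 200) = 975 + 122 = 1097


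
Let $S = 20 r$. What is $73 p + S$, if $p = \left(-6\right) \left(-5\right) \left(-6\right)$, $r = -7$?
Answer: $-13280$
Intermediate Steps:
$S = -140$ ($S = 20 \left(-7\right) = -140$)
$p = -180$ ($p = 30 \left(-6\right) = -180$)
$73 p + S = 73 \left(-180\right) - 140 = -13140 - 140 = -13280$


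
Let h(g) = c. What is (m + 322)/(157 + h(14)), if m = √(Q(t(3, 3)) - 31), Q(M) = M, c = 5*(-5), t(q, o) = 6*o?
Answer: 161/66 + I*√13/132 ≈ 2.4394 + 0.027315*I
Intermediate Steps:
c = -25
h(g) = -25
m = I*√13 (m = √(6*3 - 31) = √(18 - 31) = √(-13) = I*√13 ≈ 3.6056*I)
(m + 322)/(157 + h(14)) = (I*√13 + 322)/(157 - 25) = (322 + I*√13)/132 = (322 + I*√13)*(1/132) = 161/66 + I*√13/132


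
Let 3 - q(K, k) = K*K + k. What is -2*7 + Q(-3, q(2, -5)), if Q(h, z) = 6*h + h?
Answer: -35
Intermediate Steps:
q(K, k) = 3 - k - K**2 (q(K, k) = 3 - (K*K + k) = 3 - (K**2 + k) = 3 - (k + K**2) = 3 + (-k - K**2) = 3 - k - K**2)
Q(h, z) = 7*h
-2*7 + Q(-3, q(2, -5)) = -2*7 + 7*(-3) = -14 - 21 = -35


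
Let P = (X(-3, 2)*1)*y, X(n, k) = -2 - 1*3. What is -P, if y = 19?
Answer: 95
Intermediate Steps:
X(n, k) = -5 (X(n, k) = -2 - 3 = -5)
P = -95 (P = -5*1*19 = -5*19 = -95)
-P = -1*(-95) = 95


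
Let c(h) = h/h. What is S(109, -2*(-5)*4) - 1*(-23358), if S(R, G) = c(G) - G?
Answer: 23319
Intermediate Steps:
c(h) = 1
S(R, G) = 1 - G
S(109, -2*(-5)*4) - 1*(-23358) = (1 - (-2*(-5))*4) - 1*(-23358) = (1 - 10*4) + 23358 = (1 - 1*40) + 23358 = (1 - 40) + 23358 = -39 + 23358 = 23319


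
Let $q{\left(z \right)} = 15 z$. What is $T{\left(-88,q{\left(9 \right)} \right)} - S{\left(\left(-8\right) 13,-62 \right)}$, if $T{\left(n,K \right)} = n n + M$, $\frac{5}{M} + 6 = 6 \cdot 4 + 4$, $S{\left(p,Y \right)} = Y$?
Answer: $\frac{171737}{22} \approx 7806.2$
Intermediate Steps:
$M = \frac{5}{22}$ ($M = \frac{5}{-6 + \left(6 \cdot 4 + 4\right)} = \frac{5}{-6 + \left(24 + 4\right)} = \frac{5}{-6 + 28} = \frac{5}{22} \approx 0.22727$)
$T{\left(n,K \right)} = \frac{5}{22} + n^{2}$ ($T{\left(n,K \right)} = n n + \frac{5}{22} = n^{2} + \frac{5}{22} = \frac{5}{22} + n^{2}$)
$T{\left(-88,q{\left(9 \right)} \right)} - S{\left(\left(-8\right) 13,-62 \right)} = \left(\frac{5}{22} + \left(-88\right)^{2}\right) - -62 = \left(\frac{5}{22} + 7744\right) + 62 = \frac{170373}{22} + 62 = \frac{171737}{22}$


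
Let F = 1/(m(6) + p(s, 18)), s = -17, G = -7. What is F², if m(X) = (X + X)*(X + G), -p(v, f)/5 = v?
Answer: 1/5329 ≈ 0.00018765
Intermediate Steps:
p(v, f) = -5*v
m(X) = 2*X*(-7 + X) (m(X) = (X + X)*(X - 7) = (2*X)*(-7 + X) = 2*X*(-7 + X))
F = 1/73 (F = 1/(2*6*(-7 + 6) - 5*(-17)) = 1/(2*6*(-1) + 85) = 1/(-12 + 85) = 1/73 ≈ 0.013699)
F² = (1/73)² = 1/5329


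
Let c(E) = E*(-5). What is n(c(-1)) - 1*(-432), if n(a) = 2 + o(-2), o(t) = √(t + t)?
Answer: 434 + 2*I ≈ 434.0 + 2.0*I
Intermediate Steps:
o(t) = √2*√t (o(t) = √(2*t) = √2*√t)
c(E) = -5*E
n(a) = 2 + 2*I (n(a) = 2 + √2*√(-2) = 2 + √2*(I*√2) = 2 + 2*I)
n(c(-1)) - 1*(-432) = (2 + 2*I) - 1*(-432) = (2 + 2*I) + 432 = 434 + 2*I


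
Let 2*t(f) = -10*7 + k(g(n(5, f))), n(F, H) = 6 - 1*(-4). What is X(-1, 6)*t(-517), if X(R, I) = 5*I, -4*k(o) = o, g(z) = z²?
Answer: -1425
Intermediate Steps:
n(F, H) = 10 (n(F, H) = 6 + 4 = 10)
k(o) = -o/4
t(f) = -95/2 (t(f) = (-10*7 - ¼*10²)/2 = (-70 - ¼*100)/2 = (-70 - 25)/2 = (½)*(-95) = -95/2)
X(-1, 6)*t(-517) = (5*6)*(-95/2) = 30*(-95/2) = -1425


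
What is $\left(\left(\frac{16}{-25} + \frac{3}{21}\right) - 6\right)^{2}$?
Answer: $\frac{1292769}{30625} \approx 42.213$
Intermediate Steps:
$\left(\left(\frac{16}{-25} + \frac{3}{21}\right) - 6\right)^{2} = \left(\left(16 \left(- \frac{1}{25}\right) + 3 \cdot \frac{1}{21}\right) - 6\right)^{2} = \left(\left(- \frac{16}{25} + \frac{1}{7}\right) - 6\right)^{2} = \left(- \frac{87}{175} - 6\right)^{2} = \left(- \frac{1137}{175}\right)^{2} = \frac{1292769}{30625}$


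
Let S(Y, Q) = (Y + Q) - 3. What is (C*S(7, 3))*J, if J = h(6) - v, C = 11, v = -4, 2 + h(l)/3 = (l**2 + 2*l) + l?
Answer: 12320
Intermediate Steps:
h(l) = -6 + 3*l**2 + 9*l (h(l) = -6 + 3*((l**2 + 2*l) + l) = -6 + 3*(l**2 + 3*l) = -6 + (3*l**2 + 9*l) = -6 + 3*l**2 + 9*l)
S(Y, Q) = -3 + Q + Y (S(Y, Q) = (Q + Y) - 3 = -3 + Q + Y)
J = 160 (J = (-6 + 3*6**2 + 9*6) - 1*(-4) = (-6 + 3*36 + 54) + 4 = (-6 + 108 + 54) + 4 = 156 + 4 = 160)
(C*S(7, 3))*J = (11*(-3 + 3 + 7))*160 = (11*7)*160 = 77*160 = 12320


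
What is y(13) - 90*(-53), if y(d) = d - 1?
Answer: 4782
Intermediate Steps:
y(d) = -1 + d
y(13) - 90*(-53) = (-1 + 13) - 90*(-53) = 12 + 4770 = 4782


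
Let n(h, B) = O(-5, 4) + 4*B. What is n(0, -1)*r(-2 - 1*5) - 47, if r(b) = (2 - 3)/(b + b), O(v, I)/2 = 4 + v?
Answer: -332/7 ≈ -47.429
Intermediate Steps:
O(v, I) = 8 + 2*v (O(v, I) = 2*(4 + v) = 8 + 2*v)
n(h, B) = -2 + 4*B (n(h, B) = (8 + 2*(-5)) + 4*B = (8 - 10) + 4*B = -2 + 4*B)
r(b) = -1/(2*b)
n(0, -1)*r(-2 - 1*5) - 47 = (-2 + 4*(-1))*(-1/(2*(-2 - 1*5))) - 47 = (-2 - 4)*(-1/(2*(-2 - 5))) - 47 = -(-3)/(-7) - 47 = -(-3)*(-1)/7 - 47 = -6*1/14 - 47 = -3/7 - 47 = -332/7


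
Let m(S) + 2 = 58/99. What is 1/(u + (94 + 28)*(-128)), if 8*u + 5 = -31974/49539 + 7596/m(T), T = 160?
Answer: -330260/5379320397 ≈ -6.1394e-5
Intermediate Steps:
m(S) = -140/99 (m(S) = -2 + 58/99 = -140/99)
u = -221980237/330260 (u = -5/8 + (-31974/49539 + 7596/(-140/99))/8 = -5/8 + (-31974*1/49539 + 7596*(-99/140))/8 = -5/8 + (-10658/16513 - 188001/35)/8 = -5/8 + (⅛)*(-443547649/82565) = -5/8 - 443547649/660520 = -221980237/330260 ≈ -672.14)
1/(u + (94 + 28)*(-128)) = 1/(-221980237/330260 + (94 + 28)*(-128)) = 1/(-221980237/330260 + 122*(-128)) = 1/(-221980237/330260 - 15616) = 1/(-5379320397/330260) = -330260/5379320397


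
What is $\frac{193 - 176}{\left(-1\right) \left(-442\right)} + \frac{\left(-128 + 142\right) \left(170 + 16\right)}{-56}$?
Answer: $- \frac{604}{13} \approx -46.462$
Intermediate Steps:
$\frac{193 - 176}{\left(-1\right) \left(-442\right)} + \frac{\left(-128 + 142\right) \left(170 + 16\right)}{-56} = \frac{193 - 176}{442} + 14 \cdot 186 \left(- \frac{1}{56}\right) = 17 \cdot \frac{1}{442} + 2604 \left(- \frac{1}{56}\right) = \frac{1}{26} - \frac{93}{2} = - \frac{604}{13}$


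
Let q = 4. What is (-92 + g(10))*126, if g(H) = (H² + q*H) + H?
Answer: 7308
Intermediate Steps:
g(H) = H² + 5*H (g(H) = (H² + 4*H) + H = H² + 5*H)
(-92 + g(10))*126 = (-92 + 10*(5 + 10))*126 = (-92 + 10*15)*126 = (-92 + 150)*126 = 58*126 = 7308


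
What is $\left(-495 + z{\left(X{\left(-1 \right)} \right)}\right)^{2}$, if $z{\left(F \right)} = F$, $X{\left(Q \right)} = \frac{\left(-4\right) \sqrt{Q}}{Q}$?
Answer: $245009 - 3960 i \approx 2.4501 \cdot 10^{5} - 3960.0 i$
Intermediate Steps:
$X{\left(Q \right)} = - \frac{4}{\sqrt{Q}}$
$\left(-495 + z{\left(X{\left(-1 \right)} \right)}\right)^{2} = \left(-495 - \frac{4}{i}\right)^{2} = \left(-495 - 4 \left(- i\right)\right)^{2} = \left(-495 + 4 i\right)^{2}$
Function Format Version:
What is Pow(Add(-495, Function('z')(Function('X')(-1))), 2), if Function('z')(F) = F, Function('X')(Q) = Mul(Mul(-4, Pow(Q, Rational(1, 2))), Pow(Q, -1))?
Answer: Add(245009, Mul(-3960, I)) ≈ Add(2.4501e+5, Mul(-3960.0, I))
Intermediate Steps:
Function('X')(Q) = Mul(-4, Pow(Q, Rational(-1, 2)))
Pow(Add(-495, Function('z')(Function('X')(-1))), 2) = Pow(Add(-495, Mul(-4, Pow(-1, Rational(-1, 2)))), 2) = Pow(Add(-495, Mul(-4, Mul(-1, I))), 2) = Pow(Add(-495, Mul(4, I)), 2)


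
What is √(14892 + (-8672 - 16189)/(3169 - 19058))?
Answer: 9*√46420174281/15889 ≈ 122.04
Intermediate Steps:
√(14892 + (-8672 - 16189)/(3169 - 19058)) = √(14892 - 24861/(-15889)) = √(14892 - 24861*(-1/15889)) = √(14892 + 24861/15889) = √(236643849/15889) = 9*√46420174281/15889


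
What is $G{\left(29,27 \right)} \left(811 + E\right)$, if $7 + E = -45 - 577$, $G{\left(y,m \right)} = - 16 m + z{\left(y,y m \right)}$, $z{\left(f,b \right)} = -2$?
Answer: $-78988$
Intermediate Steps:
$G{\left(y,m \right)} = -2 - 16 m$ ($G{\left(y,m \right)} = - 16 m - 2 = -2 - 16 m$)
$E = -629$ ($E = -7 - 622 = -629$)
$G{\left(29,27 \right)} \left(811 + E\right) = \left(-2 - 432\right) \left(811 - 629\right) = \left(-2 - 432\right) 182 = \left(-434\right) 182 = -78988$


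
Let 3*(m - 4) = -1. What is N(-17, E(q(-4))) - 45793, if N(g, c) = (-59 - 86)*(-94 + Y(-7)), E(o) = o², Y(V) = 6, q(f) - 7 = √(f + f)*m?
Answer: -33033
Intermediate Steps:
m = 11/3 (m = 4 + (⅓)*(-1) = 4 - ⅓ = 11/3 ≈ 3.6667)
q(f) = 7 + 11*√2*√f/3 (q(f) = 7 + √(f + f)*(11/3) = 7 + √(2*f)*(11/3) = 7 + (√2*√f)*(11/3) = 7 + 11*√2*√f/3)
N(g, c) = 12760 (N(g, c) = (-59 - 86)*(-94 + 6) = -145*(-88) = 12760)
N(-17, E(q(-4))) - 45793 = 12760 - 45793 = -33033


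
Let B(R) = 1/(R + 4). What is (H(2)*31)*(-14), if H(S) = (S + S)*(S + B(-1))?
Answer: -12152/3 ≈ -4050.7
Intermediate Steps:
B(R) = 1/(4 + R)
H(S) = 2*S*(⅓ + S) (H(S) = (S + S)*(S + 1/(4 - 1)) = (2*S)*(S + 1/3) = (2*S)*(S + ⅓) = (2*S)*(⅓ + S) = 2*S*(⅓ + S))
(H(2)*31)*(-14) = (((⅔)*2*(1 + 3*2))*31)*(-14) = (((⅔)*2*(1 + 6))*31)*(-14) = (((⅔)*2*7)*31)*(-14) = ((28/3)*31)*(-14) = (868/3)*(-14) = -12152/3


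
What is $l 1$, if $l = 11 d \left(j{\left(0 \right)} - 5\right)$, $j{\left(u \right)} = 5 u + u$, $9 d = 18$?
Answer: $-110$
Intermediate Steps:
$d = 2$ ($d = \frac{1}{9} \cdot 18 = 2$)
$j{\left(u \right)} = 6 u$
$l = -110$ ($l = 11 \cdot 2 \left(6 \cdot 0 - 5\right) = 22 \left(0 - 5\right) = 22 \left(-5\right) = -110$)
$l 1 = \left(-110\right) 1 = -110$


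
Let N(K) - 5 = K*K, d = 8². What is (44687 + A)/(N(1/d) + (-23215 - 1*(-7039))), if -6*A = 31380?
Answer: -161615872/66236415 ≈ -2.4400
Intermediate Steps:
A = -5230 (A = -⅙*31380 = -5230)
d = 64
N(K) = 5 + K² (N(K) = 5 + K*K = 5 + K²)
(44687 + A)/(N(1/d) + (-23215 - 1*(-7039))) = (44687 - 5230)/((5 + (1/64)²) + (-23215 - 1*(-7039))) = 39457/((5 + (1/64)²) + (-23215 + 7039)) = 39457/((5 + 1/4096) - 16176) = 39457/(20481/4096 - 16176) = 39457/(-66236415/4096) = 39457*(-4096/66236415) = -161615872/66236415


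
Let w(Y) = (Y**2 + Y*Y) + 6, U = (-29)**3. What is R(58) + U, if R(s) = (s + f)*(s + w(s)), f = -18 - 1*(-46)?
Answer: 559723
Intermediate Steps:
U = -24389
w(Y) = 6 + 2*Y**2 (w(Y) = (Y**2 + Y**2) + 6 = 2*Y**2 + 6 = 6 + 2*Y**2)
f = 28 (f = -18 + 46 = 28)
R(s) = (28 + s)*(6 + s + 2*s**2) (R(s) = (s + 28)*(s + (6 + 2*s**2)) = (28 + s)*(6 + s + 2*s**2))
R(58) + U = (168 + 2*58**3 + 34*58 + 57*58**2) - 24389 = (168 + 2*195112 + 1972 + 57*3364) - 24389 = (168 + 390224 + 1972 + 191748) - 24389 = 584112 - 24389 = 559723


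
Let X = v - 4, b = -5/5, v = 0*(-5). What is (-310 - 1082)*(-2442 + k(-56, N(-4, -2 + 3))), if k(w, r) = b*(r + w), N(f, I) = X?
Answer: 3315744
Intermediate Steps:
v = 0
b = -1 (b = -5*⅕ = -1)
X = -4 (X = 0 - 4 = -4)
N(f, I) = -4
k(w, r) = -r - w (k(w, r) = -(r + w) = -r - w)
(-310 - 1082)*(-2442 + k(-56, N(-4, -2 + 3))) = (-310 - 1082)*(-2442 + (-1*(-4) - 1*(-56))) = -1392*(-2442 + (4 + 56)) = -1392*(-2442 + 60) = -1392*(-2382) = 3315744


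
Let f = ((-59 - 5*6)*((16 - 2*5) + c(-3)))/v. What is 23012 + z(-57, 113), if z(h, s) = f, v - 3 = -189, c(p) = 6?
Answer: 713550/31 ≈ 23018.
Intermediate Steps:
v = -186 (v = 3 - 189 = -186)
f = 178/31 (f = ((-59 - 5*6)*((16 - 2*5) + 6))/(-186) = ((-59 - 30)*((16 - 1*10) + 6))*(-1/186) = -89*((16 - 10) + 6)*(-1/186) = -89*(6 + 6)*(-1/186) = -89*12*(-1/186) = -1068*(-1/186) = 178/31 ≈ 5.7419)
z(h, s) = 178/31
23012 + z(-57, 113) = 23012 + 178/31 = 713550/31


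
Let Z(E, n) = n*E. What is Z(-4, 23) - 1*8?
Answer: -100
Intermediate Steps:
Z(E, n) = E*n
Z(-4, 23) - 1*8 = -4*23 - 1*8 = -92 - 8 = -100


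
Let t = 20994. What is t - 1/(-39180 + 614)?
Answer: 809654605/38566 ≈ 20994.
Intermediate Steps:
t - 1/(-39180 + 614) = 20994 - 1/(-39180 + 614) = 20994 - 1/(-38566) = 20994 - 1*(-1/38566) = 20994 + 1/38566 = 809654605/38566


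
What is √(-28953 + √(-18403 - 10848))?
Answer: √(-28953 + I*√29251) ≈ 0.5026 + 170.16*I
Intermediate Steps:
√(-28953 + √(-18403 - 10848)) = √(-28953 + √(-29251)) = √(-28953 + I*√29251)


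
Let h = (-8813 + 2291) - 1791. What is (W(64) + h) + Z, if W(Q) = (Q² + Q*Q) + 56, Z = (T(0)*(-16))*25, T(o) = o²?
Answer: -65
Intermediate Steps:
Z = 0 (Z = (0²*(-16))*25 = (0*(-16))*25 = 0*25 = 0)
h = -8313 (h = -6522 - 1791 = -8313)
W(Q) = 56 + 2*Q² (W(Q) = (Q² + Q²) + 56 = 2*Q² + 56 = 56 + 2*Q²)
(W(64) + h) + Z = ((56 + 2*64²) - 8313) + 0 = ((56 + 2*4096) - 8313) + 0 = ((56 + 8192) - 8313) + 0 = (8248 - 8313) + 0 = -65 + 0 = -65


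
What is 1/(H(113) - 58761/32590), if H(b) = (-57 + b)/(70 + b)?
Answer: -5963970/8928223 ≈ -0.66799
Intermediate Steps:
H(b) = (-57 + b)/(70 + b)
1/(H(113) - 58761/32590) = 1/((-57 + 113)/(70 + 113) - 58761/32590) = 1/(56/183 - 58761*1/32590) = 1/((1/183)*56 - 58761/32590) = 1/(56/183 - 58761/32590) = 1/(-8928223/5963970) = -5963970/8928223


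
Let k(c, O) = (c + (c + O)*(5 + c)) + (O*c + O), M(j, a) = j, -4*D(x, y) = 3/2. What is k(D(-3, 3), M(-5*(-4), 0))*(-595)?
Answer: -3918075/64 ≈ -61220.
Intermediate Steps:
D(x, y) = -3/8 (D(x, y) = -3/(4*2) = -¼*3/2 = -3/8)
k(c, O) = O + c + O*c + (5 + c)*(O + c) (k(c, O) = (c + (O + c)*(5 + c)) + (O + O*c) = (c + (5 + c)*(O + c)) + (O + O*c) = O + c + O*c + (5 + c)*(O + c))
k(D(-3, 3), M(-5*(-4), 0))*(-595) = ((-3/8)² + 6*(-5*(-4)) + 6*(-3/8) + 2*(-5*(-4))*(-3/8))*(-595) = (9/64 + 6*20 - 9/4 + 2*20*(-3/8))*(-595) = (9/64 + 120 - 9/4 - 15)*(-595) = (6585/64)*(-595) = -3918075/64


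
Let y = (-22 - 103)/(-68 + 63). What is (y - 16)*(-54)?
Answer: -486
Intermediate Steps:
y = 25 (y = -125/(-5) = -125*(-⅕) = 25)
(y - 16)*(-54) = (25 - 16)*(-54) = 9*(-54) = -486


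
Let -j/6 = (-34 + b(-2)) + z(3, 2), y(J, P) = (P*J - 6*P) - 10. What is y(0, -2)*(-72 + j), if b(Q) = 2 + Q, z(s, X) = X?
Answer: 240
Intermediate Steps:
y(J, P) = -10 - 6*P + J*P (y(J, P) = (J*P - 6*P) - 10 = (-6*P + J*P) - 10 = -10 - 6*P + J*P)
j = 192 (j = -6*((-34 + (2 - 2)) + 2) = -6*((-34 + 0) + 2) = -6*(-34 + 2) = -6*(-32) = 192)
y(0, -2)*(-72 + j) = (-10 - 6*(-2) + 0*(-2))*(-72 + 192) = (-10 + 12 + 0)*120 = 2*120 = 240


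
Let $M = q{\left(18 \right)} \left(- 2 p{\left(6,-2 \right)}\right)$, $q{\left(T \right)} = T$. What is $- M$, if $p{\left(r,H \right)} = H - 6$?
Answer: $-288$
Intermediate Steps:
$p{\left(r,H \right)} = -6 + H$
$M = 288$ ($M = 18 \left(- 2 \left(-6 - 2\right)\right) = 18 \left(\left(-2\right) \left(-8\right)\right) = 18 \cdot 16 = 288$)
$- M = \left(-1\right) 288 = -288$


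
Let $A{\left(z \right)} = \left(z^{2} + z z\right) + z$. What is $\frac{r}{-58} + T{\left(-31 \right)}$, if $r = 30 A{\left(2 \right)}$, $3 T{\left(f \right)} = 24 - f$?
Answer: $\frac{1145}{87} \approx 13.161$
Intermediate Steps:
$T{\left(f \right)} = 8 - \frac{f}{3}$ ($T{\left(f \right)} = \frac{24 - f}{3} = 8 - \frac{f}{3}$)
$A{\left(z \right)} = z + 2 z^{2}$ ($A{\left(z \right)} = \left(z^{2} + z^{2}\right) + z = 2 z^{2} + z = z + 2 z^{2}$)
$r = 300$ ($r = 30 \cdot 2 \left(1 + 2 \cdot 2\right) = 30 \cdot 2 \left(1 + 4\right) = 30 \cdot 2 \cdot 5 = 30 \cdot 10 = 300$)
$\frac{r}{-58} + T{\left(-31 \right)} = \frac{300}{-58} + \left(8 - - \frac{31}{3}\right) = 300 \left(- \frac{1}{58}\right) + \left(8 + \frac{31}{3}\right) = - \frac{150}{29} + \frac{55}{3} = \frac{1145}{87}$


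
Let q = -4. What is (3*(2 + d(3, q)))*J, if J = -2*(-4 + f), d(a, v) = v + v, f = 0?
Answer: -144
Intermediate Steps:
d(a, v) = 2*v
J = 8 (J = -2*(-4 + 0) = -2*(-4) = 8)
(3*(2 + d(3, q)))*J = (3*(2 + 2*(-4)))*8 = (3*(2 - 8))*8 = (3*(-6))*8 = -18*8 = -144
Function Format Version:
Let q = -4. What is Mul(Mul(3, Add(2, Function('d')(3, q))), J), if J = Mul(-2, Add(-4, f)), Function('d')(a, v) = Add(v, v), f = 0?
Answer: -144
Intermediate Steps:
Function('d')(a, v) = Mul(2, v)
J = 8 (J = Mul(-2, Add(-4, 0)) = Mul(-2, -4) = 8)
Mul(Mul(3, Add(2, Function('d')(3, q))), J) = Mul(Mul(3, Add(2, Mul(2, -4))), 8) = Mul(Mul(3, Add(2, -8)), 8) = Mul(Mul(3, -6), 8) = Mul(-18, 8) = -144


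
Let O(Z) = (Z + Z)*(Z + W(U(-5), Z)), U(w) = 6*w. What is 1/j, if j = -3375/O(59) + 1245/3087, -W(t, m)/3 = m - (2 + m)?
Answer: -1578486/57965 ≈ -27.232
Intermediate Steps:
W(t, m) = 6 (W(t, m) = -3*(m - (2 + m)) = -3*(m + (-2 - m)) = -3*(-2) = 6)
O(Z) = 2*Z*(6 + Z) (O(Z) = (Z + Z)*(Z + 6) = (2*Z)*(6 + Z) = 2*Z*(6 + Z))
j = -57965/1578486 (j = -3375*1/(118*(6 + 59)) + 1245/3087 = -3375/(2*59*65) + 1245*(1/3087) = -3375/7670 + 415/1029 = -3375*1/7670 + 415/1029 = -675/1534 + 415/1029 = -57965/1578486 ≈ -0.036722)
1/j = 1/(-57965/1578486) = -1578486/57965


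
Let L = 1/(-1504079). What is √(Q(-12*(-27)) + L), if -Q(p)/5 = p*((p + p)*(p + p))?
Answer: I*√1538885549773358663759/1504079 ≈ 26082.0*I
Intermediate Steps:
L = -1/1504079 ≈ -6.6486e-7
Q(p) = -20*p³ (Q(p) = -5*p*(p + p)*(p + p) = -5*p*(2*p)*(2*p) = -5*p*4*p² = -20*p³)
√(Q(-12*(-27)) + L) = √(-20*(-12*(-27))³ - 1/1504079) = √(-20*324³ - 1/1504079) = √(-20*34012224 - 1/1504079) = √(-680244480 - 1/1504079) = √(-1023141437233921/1504079) = I*√1538885549773358663759/1504079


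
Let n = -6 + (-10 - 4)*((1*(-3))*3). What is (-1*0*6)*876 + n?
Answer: 120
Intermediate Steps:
n = 120 (n = -6 - (-42)*3 = -6 - 14*(-9) = -6 + 126 = 120)
(-1*0*6)*876 + n = (-1*0*6)*876 + 120 = (0*6)*876 + 120 = 0*876 + 120 = 0 + 120 = 120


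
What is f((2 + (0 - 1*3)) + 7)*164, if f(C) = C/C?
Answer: 164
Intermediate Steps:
f(C) = 1
f((2 + (0 - 1*3)) + 7)*164 = 1*164 = 164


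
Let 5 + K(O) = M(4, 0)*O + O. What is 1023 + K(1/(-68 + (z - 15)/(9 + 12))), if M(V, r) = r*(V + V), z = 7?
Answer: 1461827/1436 ≈ 1018.0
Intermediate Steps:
M(V, r) = 2*V*r (M(V, r) = r*(2*V) = 2*V*r)
K(O) = -5 + O (K(O) = -5 + ((2*4*0)*O + O) = -5 + (0*O + O) = -5 + (0 + O) = -5 + O)
1023 + K(1/(-68 + (z - 15)/(9 + 12))) = 1023 + (-5 + 1/(-68 + (7 - 15)/(9 + 12))) = 1023 + (-5 + 1/(-68 - 8/21)) = 1023 + (-5 + 1/(-1436/21)) = 1023 + (-5 - 21/1436) = 1023 - 7201/1436 = 1461827/1436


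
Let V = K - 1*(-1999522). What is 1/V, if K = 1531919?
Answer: 1/3531441 ≈ 2.8317e-7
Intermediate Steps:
V = 3531441 (V = 1531919 - 1*(-1999522) = 1531919 + 1999522 = 3531441)
1/V = 1/3531441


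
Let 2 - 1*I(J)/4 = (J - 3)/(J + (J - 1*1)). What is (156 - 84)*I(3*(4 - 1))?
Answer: 8064/17 ≈ 474.35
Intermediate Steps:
I(J) = 8 - 4*(-3 + J)/(-1 + 2*J) (I(J) = 8 - 4*(J - 3)/(J + (J - 1*1)) = 8 - 4*(-3 + J)/(J + (J - 1)) = 8 - 4*(-3 + J)/(J + (-1 + J)) = 8 - 4*(-3 + J)/(-1 + 2*J))
(156 - 84)*I(3*(4 - 1)) = (156 - 84)*(4*(1 + 3*(3*(4 - 1)))/(-1 + 2*(3*(4 - 1)))) = 72*(4*(1 + 3*(3*3))/(-1 + 2*(3*3))) = 72*(4*(1 + 3*9)/(-1 + 2*9)) = 72*(4*(1 + 27)/(-1 + 18)) = 72*(4*28/17) = 72*(4*(1/17)*28) = 72*(112/17) = 8064/17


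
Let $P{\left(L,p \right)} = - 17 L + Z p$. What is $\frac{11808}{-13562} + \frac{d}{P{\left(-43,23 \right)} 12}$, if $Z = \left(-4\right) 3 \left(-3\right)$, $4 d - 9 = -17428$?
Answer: $- \frac{559926367}{507435792} \approx -1.1034$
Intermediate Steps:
$d = - \frac{17419}{4}$ ($d = \frac{9}{4} + \frac{1}{4} \left(-17428\right) = \frac{9}{4} - 4357 = - \frac{17419}{4} \approx -4354.8$)
$Z = 36$ ($Z = \left(-12\right) \left(-3\right) = 36$)
$P{\left(L,p \right)} = - 17 L + 36 p$
$\frac{11808}{-13562} + \frac{d}{P{\left(-43,23 \right)} 12} = \frac{11808}{-13562} - \frac{17419}{4 \left(\left(-17\right) \left(-43\right) + 36 \cdot 23\right) 12} = 11808 \left(- \frac{1}{13562}\right) - \frac{17419}{4 \left(731 + 828\right) 12} = - \frac{5904}{6781} - \frac{17419}{4 \cdot 1559 \cdot 12} = - \frac{5904}{6781} - \frac{17419}{4 \cdot 18708} = - \frac{5904}{6781} - \frac{17419}{74832} = - \frac{559926367}{507435792}$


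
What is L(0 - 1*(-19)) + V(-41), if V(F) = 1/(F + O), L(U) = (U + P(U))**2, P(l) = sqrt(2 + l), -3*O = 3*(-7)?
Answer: 12987/34 + 38*sqrt(21) ≈ 556.11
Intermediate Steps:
O = 7 (O = -(-7) = -1/3*(-21) = 7)
L(U) = (U + sqrt(2 + U))**2
V(F) = 1/(7 + F) (V(F) = 1/(F + 7) = 1/(7 + F))
L(0 - 1*(-19)) + V(-41) = ((0 - 1*(-19)) + sqrt(2 + (0 - 1*(-19))))**2 + 1/(7 - 41) = ((0 + 19) + sqrt(2 + (0 + 19)))**2 + 1/(-34) = (19 + sqrt(2 + 19))**2 - 1/34 = (19 + sqrt(21))**2 - 1/34 = -1/34 + (19 + sqrt(21))**2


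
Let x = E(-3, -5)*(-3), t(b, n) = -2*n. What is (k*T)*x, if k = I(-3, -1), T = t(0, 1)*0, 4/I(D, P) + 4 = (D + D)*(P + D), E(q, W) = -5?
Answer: 0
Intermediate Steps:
I(D, P) = 4/(-4 + 2*D*(D + P)) (I(D, P) = 4/(-4 + (D + D)*(P + D)) = 4/(-4 + (2*D)*(D + P)) = 4/(-4 + 2*D*(D + P)))
T = 0 (T = -2*1*0 = -2*0 = 0)
k = ⅕ (k = 2/(-2 + (-3)² - 3*(-1)) = 2/(-2 + 9 + 3) = 2/10 = 2*(⅒) = ⅕ ≈ 0.20000)
x = 15 (x = -5*(-3) = 15)
(k*T)*x = ((⅕)*0)*15 = 0*15 = 0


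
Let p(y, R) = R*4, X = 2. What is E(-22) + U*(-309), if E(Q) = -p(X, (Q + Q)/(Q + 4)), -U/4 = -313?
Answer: -3481900/9 ≈ -3.8688e+5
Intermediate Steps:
U = 1252 (U = -4*(-313) = 1252)
p(y, R) = 4*R
E(Q) = -8*Q/(4 + Q) (E(Q) = -4*(Q + Q)/(Q + 4) = -4*(2*Q)/(4 + Q) = -4*2*Q/(4 + Q) = -8*Q/(4 + Q))
E(-22) + U*(-309) = -8*(-22)/(4 - 22) + 1252*(-309) = -8*(-22)/(-18) - 386868 = -8*(-22)*(-1/18) - 386868 = -88/9 - 386868 = -3481900/9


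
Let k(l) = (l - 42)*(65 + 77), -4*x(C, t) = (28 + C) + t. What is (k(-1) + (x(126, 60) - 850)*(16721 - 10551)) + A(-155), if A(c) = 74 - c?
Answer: -5580472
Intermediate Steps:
x(C, t) = -7 - C/4 - t/4 (x(C, t) = -((28 + C) + t)/4 = -(28 + C + t)/4 = -7 - C/4 - t/4)
k(l) = -5964 + 142*l (k(l) = (-42 + l)*142 = -5964 + 142*l)
(k(-1) + (x(126, 60) - 850)*(16721 - 10551)) + A(-155) = ((-5964 + 142*(-1)) + ((-7 - 1/4*126 - 1/4*60) - 850)*(16721 - 10551)) + (74 - 1*(-155)) = ((-5964 - 142) + ((-7 - 63/2 - 15) - 850)*6170) + (74 + 155) = (-6106 + (-107/2 - 850)*6170) + 229 = (-6106 - 1807/2*6170) + 229 = (-6106 - 5574595) + 229 = -5580701 + 229 = -5580472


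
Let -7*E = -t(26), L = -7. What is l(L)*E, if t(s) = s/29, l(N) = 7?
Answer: 26/29 ≈ 0.89655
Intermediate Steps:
t(s) = s/29 (t(s) = s*(1/29) = s/29)
E = 26/203 (E = -(-1)*(1/29)*26/7 = -(-1)*26/(7*29) = -1/7*(-26/29) = 26/203 ≈ 0.12808)
l(L)*E = 7*(26/203) = 26/29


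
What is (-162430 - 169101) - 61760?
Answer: -393291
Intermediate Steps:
(-162430 - 169101) - 61760 = -331531 - 61760 = -393291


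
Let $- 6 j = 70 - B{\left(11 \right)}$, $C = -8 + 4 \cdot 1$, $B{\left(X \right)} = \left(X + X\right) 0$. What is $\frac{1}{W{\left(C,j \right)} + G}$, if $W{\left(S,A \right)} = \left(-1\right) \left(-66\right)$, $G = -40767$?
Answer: $- \frac{1}{40701} \approx -2.4569 \cdot 10^{-5}$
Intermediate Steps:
$B{\left(X \right)} = 0$ ($B{\left(X \right)} = 2 X 0 = 0$)
$C = -4$ ($C = -8 + 4 = -4$)
$j = - \frac{35}{3}$ ($j = - \frac{70 - 0}{6} = - \frac{70 + 0}{6} = \left(- \frac{1}{6}\right) 70 = - \frac{35}{3} \approx -11.667$)
$W{\left(S,A \right)} = 66$
$\frac{1}{W{\left(C,j \right)} + G} = \frac{1}{66 - 40767} = \frac{1}{-40701} = - \frac{1}{40701}$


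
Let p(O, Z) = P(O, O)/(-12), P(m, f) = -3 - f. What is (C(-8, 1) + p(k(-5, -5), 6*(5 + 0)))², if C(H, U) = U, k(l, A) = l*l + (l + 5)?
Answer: 100/9 ≈ 11.111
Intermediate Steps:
k(l, A) = 5 + l + l² (k(l, A) = l² + (5 + l) = 5 + l + l²)
p(O, Z) = ¼ + O/12 (p(O, Z) = (-3 - O)/(-12) = (-3 - O)*(-1/12) = ¼ + O/12)
(C(-8, 1) + p(k(-5, -5), 6*(5 + 0)))² = (1 + (¼ + (5 - 5 + (-5)²)/12))² = (1 + (¼ + (5 - 5 + 25)/12))² = (1 + (¼ + (1/12)*25))² = (1 + (¼ + 25/12))² = (1 + 7/3)² = (10/3)² = 100/9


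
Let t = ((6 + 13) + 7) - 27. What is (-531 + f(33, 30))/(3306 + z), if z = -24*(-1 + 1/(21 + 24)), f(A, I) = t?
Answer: -3990/24971 ≈ -0.15979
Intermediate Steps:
t = -1 (t = (19 + 7) - 27 = 26 - 27 = -1)
f(A, I) = -1
z = 352/15 (z = -24*(-1 + 1/45) = -24*(-44/45) = 352/15 ≈ 23.467)
(-531 + f(33, 30))/(3306 + z) = (-531 - 1)/(3306 + 352/15) = -532/49942/15 = -532*15/49942 = -3990/24971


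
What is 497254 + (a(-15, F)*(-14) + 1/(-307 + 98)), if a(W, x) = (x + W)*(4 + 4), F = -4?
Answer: 104370837/209 ≈ 4.9938e+5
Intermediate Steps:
a(W, x) = 8*W + 8*x (a(W, x) = (W + x)*8 = 8*W + 8*x)
497254 + (a(-15, F)*(-14) + 1/(-307 + 98)) = 497254 + ((8*(-15) + 8*(-4))*(-14) + 1/(-307 + 98)) = 497254 + ((-120 - 32)*(-14) + 1/(-209)) = 497254 + (-152*(-14) - 1/209) = 497254 + (2128 - 1/209) = 497254 + 444751/209 = 104370837/209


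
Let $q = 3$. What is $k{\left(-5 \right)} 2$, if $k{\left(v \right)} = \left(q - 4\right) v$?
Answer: $10$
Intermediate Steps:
$k{\left(v \right)} = - v$ ($k{\left(v \right)} = \left(3 - 4\right) v = - v$)
$k{\left(-5 \right)} 2 = \left(-1\right) \left(-5\right) 2 = 5 \cdot 2 = 10$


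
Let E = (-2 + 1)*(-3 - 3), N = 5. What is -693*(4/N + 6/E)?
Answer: -6237/5 ≈ -1247.4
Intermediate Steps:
E = 6 (E = -1*(-6) = 6)
-693*(4/N + 6/E) = -693*(4/5 + 6/6) = -693*(4*(⅕) + 6*(⅙)) = -693*(⅘ + 1) = -693*9/5 = -6237/5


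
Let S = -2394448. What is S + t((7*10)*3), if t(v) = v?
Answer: -2394238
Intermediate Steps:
S + t((7*10)*3) = -2394448 + (7*10)*3 = -2394448 + 70*3 = -2394448 + 210 = -2394238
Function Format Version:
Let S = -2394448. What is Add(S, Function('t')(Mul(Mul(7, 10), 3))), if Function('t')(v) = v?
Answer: -2394238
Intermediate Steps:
Add(S, Function('t')(Mul(Mul(7, 10), 3))) = Add(-2394448, Mul(Mul(7, 10), 3)) = Add(-2394448, Mul(70, 3)) = Add(-2394448, 210) = -2394238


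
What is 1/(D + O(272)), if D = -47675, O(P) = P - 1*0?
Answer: -1/47403 ≈ -2.1096e-5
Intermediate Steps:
O(P) = P (O(P) = P + 0 = P)
1/(D + O(272)) = 1/(-47675 + 272) = 1/(-47403) = -1/47403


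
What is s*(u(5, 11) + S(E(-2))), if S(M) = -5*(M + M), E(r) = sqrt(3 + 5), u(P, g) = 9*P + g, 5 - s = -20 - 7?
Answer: 1792 - 640*sqrt(2) ≈ 886.90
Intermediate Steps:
s = 32 (s = 5 - (-20 - 7) = 5 - 1*(-27) = 5 + 27 = 32)
u(P, g) = g + 9*P
E(r) = 2*sqrt(2) (E(r) = sqrt(8) = 2*sqrt(2))
S(M) = -10*M
s*(u(5, 11) + S(E(-2))) = 32*((11 + 9*5) - 20*sqrt(2)) = 32*((11 + 45) - 20*sqrt(2)) = 32*(56 - 20*sqrt(2)) = 1792 - 640*sqrt(2)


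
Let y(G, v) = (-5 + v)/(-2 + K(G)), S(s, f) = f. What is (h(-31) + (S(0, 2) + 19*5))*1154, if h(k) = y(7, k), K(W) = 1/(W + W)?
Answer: 400438/3 ≈ 1.3348e+5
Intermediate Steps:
K(W) = 1/(2*W)
y(G, v) = (-5 + v)/(-2 + 1/(2*G))
h(k) = 70/27 - 14*k/27 (h(k) = 2*7*(5 - k)/(-1 + 4*7) = 2*7*(5 - k)/(-1 + 28) = 2*7*(5 - k)/27 = 2*7*(1/27)*(5 - k) = 70/27 - 14*k/27)
(h(-31) + (S(0, 2) + 19*5))*1154 = ((70/27 - 14/27*(-31)) + (2 + 19*5))*1154 = ((70/27 + 434/27) + (2 + 95))*1154 = (56/3 + 97)*1154 = (347/3)*1154 = 400438/3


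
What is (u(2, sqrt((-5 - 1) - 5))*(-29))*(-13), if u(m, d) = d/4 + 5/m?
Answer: 1885/2 + 377*I*sqrt(11)/4 ≈ 942.5 + 312.59*I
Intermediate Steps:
u(m, d) = 5/m + d/4 (u(m, d) = d*(1/4) + 5/m = d/4 + 5/m = 5/m + d/4)
(u(2, sqrt((-5 - 1) - 5))*(-29))*(-13) = ((5/2 + sqrt((-5 - 1) - 5)/4)*(-29))*(-13) = ((5*(1/2) + sqrt(-6 - 5)/4)*(-29))*(-13) = ((5/2 + sqrt(-11)/4)*(-29))*(-13) = ((5/2 + (I*sqrt(11))/4)*(-29))*(-13) = ((5/2 + I*sqrt(11)/4)*(-29))*(-13) = (-145/2 - 29*I*sqrt(11)/4)*(-13) = 1885/2 + 377*I*sqrt(11)/4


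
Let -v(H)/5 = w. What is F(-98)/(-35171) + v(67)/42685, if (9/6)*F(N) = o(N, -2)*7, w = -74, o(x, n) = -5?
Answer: 8405552/900764481 ≈ 0.0093316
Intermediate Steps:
F(N) = -70/3 (F(N) = 2*(-5*7)/3 = (2/3)*(-35) = -70/3)
v(H) = 370 (v(H) = -5*(-74) = 370)
F(-98)/(-35171) + v(67)/42685 = -70/3/(-35171) + 370/42685 = -70/3*(-1/35171) + 370*(1/42685) = 70/105513 + 74/8537 = 8405552/900764481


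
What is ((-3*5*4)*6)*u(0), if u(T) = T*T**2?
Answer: 0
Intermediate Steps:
u(T) = T**3
((-3*5*4)*6)*u(0) = ((-3*5*4)*6)*0**3 = (-15*4*6)*0 = -60*6*0 = -360*0 = 0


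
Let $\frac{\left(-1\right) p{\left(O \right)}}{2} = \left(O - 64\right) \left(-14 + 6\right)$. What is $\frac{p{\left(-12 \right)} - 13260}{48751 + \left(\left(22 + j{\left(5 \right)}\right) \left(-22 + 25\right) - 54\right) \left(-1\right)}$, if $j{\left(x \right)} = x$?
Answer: $- \frac{3619}{12181} \approx -0.2971$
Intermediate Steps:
$p{\left(O \right)} = -1024 + 16 O$ ($p{\left(O \right)} = - 2 \left(O - 64\right) \left(-14 + 6\right) = - 2 \left(-64 + O\right) \left(-8\right) = - 2 \left(512 - 8 O\right) = -1024 + 16 O$)
$\frac{p{\left(-12 \right)} - 13260}{48751 + \left(\left(22 + j{\left(5 \right)}\right) \left(-22 + 25\right) - 54\right) \left(-1\right)} = \frac{\left(-1024 + 16 \left(-12\right)\right) - 13260}{48751 + \left(\left(22 + 5\right) \left(-22 + 25\right) - 54\right) \left(-1\right)} = \frac{\left(-1024 - 192\right) - 13260}{48751 + \left(27 \cdot 3 - 54\right) \left(-1\right)} = \frac{-1216 - 13260}{48751 + \left(81 - 54\right) \left(-1\right)} = - \frac{14476}{48751 + 27 \left(-1\right)} = - \frac{14476}{48751 - 27} = - \frac{14476}{48724} = \left(-14476\right) \frac{1}{48724} = - \frac{3619}{12181}$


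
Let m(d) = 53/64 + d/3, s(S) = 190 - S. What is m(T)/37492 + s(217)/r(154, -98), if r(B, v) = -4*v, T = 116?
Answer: -3417607/50389248 ≈ -0.067824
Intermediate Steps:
m(d) = 53/64 + d/3 (m(d) = 53*(1/64) + d*(⅓) = 53/64 + d/3)
m(T)/37492 + s(217)/r(154, -98) = (53/64 + (⅓)*116)/37492 + (190 - 1*217)/((-4*(-98))) = (53/64 + 116/3)*(1/37492) + (190 - 217)/392 = (7583/192)*(1/37492) - 27*1/392 = 7583/7198464 - 27/392 = -3417607/50389248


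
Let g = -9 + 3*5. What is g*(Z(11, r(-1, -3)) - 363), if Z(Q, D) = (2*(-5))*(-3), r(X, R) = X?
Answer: -1998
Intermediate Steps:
Z(Q, D) = 30 (Z(Q, D) = -10*(-3) = 30)
g = 6 (g = -9 + 15 = 6)
g*(Z(11, r(-1, -3)) - 363) = 6*(30 - 363) = 6*(-333) = -1998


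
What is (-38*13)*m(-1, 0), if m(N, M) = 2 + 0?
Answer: -988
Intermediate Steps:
m(N, M) = 2
(-38*13)*m(-1, 0) = -38*13*2 = -494*2 = -988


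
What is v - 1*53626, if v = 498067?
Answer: 444441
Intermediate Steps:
v - 1*53626 = 498067 - 1*53626 = 498067 - 53626 = 444441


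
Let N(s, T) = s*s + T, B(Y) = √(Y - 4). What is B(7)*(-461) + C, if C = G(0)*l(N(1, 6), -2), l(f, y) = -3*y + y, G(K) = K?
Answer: -461*√3 ≈ -798.48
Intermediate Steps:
B(Y) = √(-4 + Y)
N(s, T) = T + s² (N(s, T) = s² + T = T + s²)
l(f, y) = -2*y
C = 0 (C = 0*(-2*(-2)) = 0*4 = 0)
B(7)*(-461) + C = √(-4 + 7)*(-461) + 0 = √3*(-461) + 0 = -461*√3 + 0 = -461*√3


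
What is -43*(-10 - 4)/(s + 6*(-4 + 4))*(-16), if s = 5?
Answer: -9632/5 ≈ -1926.4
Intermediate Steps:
-43*(-10 - 4)/(s + 6*(-4 + 4))*(-16) = -43*(-10 - 4)/(5 + 6*(-4 + 4))*(-16) = -(-602)/(5 + 6*0)*(-16) = -(-602)/(5 + 0)*(-16) = -(-602)/5*(-16) = -43*(-14/5)*(-16) = (602/5)*(-16) = -9632/5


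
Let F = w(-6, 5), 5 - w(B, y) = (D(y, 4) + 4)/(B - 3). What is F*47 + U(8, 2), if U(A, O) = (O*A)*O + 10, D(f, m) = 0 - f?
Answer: 2446/9 ≈ 271.78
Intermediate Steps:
D(f, m) = -f
w(B, y) = 5 - (4 - y)/(-3 + B) (w(B, y) = 5 - (-y + 4)/(B - 3) = 5 - (4 - y)/(-3 + B))
F = 44/9 (F = (-19 + 5 + 5*(-6))/(-3 - 6) = (-19 + 5 - 30)/(-9) = -⅑*(-44) = 44/9 ≈ 4.8889)
U(A, O) = 10 + A*O² (U(A, O) = (A*O)*O + 10 = A*O² + 10 = 10 + A*O²)
F*47 + U(8, 2) = (44/9)*47 + (10 + 8*2²) = 2068/9 + (10 + 8*4) = 2068/9 + (10 + 32) = 2068/9 + 42 = 2446/9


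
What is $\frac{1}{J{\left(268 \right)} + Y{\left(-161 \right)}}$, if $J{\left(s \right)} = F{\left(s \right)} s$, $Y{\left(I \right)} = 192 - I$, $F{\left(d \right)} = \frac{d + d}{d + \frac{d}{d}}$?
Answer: $\frac{269}{238605} \approx 0.0011274$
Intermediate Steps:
$F{\left(d \right)} = \frac{2 d}{1 + d}$ ($F{\left(d \right)} = \frac{2 d}{d + 1} = \frac{2 d}{1 + d}$)
$J{\left(s \right)} = \frac{2 s^{2}}{1 + s}$ ($J{\left(s \right)} = \frac{2 s}{1 + s} s = \frac{2 s^{2}}{1 + s}$)
$\frac{1}{J{\left(268 \right)} + Y{\left(-161 \right)}} = \frac{1}{\frac{2 \cdot 268^{2}}{1 + 268} + \left(192 - -161\right)} = \frac{1}{2 \cdot 71824 \cdot \frac{1}{269} + \left(192 + 161\right)} = \frac{1}{2 \cdot 71824 \cdot \frac{1}{269} + 353} = \frac{1}{\frac{143648}{269} + 353} = \frac{1}{\frac{238605}{269}} = \frac{269}{238605}$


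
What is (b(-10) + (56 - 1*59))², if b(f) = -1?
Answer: 16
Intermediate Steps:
(b(-10) + (56 - 1*59))² = (-1 + (56 - 1*59))² = (-1 + (56 - 59))² = (-1 - 3)² = (-4)² = 16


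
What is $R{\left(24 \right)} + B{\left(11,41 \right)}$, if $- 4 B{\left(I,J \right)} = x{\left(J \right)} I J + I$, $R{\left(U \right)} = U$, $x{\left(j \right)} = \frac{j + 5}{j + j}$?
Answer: $-42$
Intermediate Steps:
$x{\left(j \right)} = \frac{5 + j}{2 j}$
$B{\left(I,J \right)} = - \frac{I}{4} - \frac{I \left(5 + J\right)}{8}$ ($B{\left(I,J \right)} = - \frac{\frac{5 + J}{2 J} I J + I}{4} = - \frac{\frac{I \left(5 + J\right)}{2 J} J + I}{4} = - \frac{\frac{I \left(5 + J\right)}{2} + I}{4} = - \frac{I + \frac{I \left(5 + J\right)}{2}}{4} = - \frac{I}{4} - \frac{I \left(5 + J\right)}{8}$)
$R{\left(24 \right)} + B{\left(11,41 \right)} = 24 - \frac{11 \left(7 + 41\right)}{8} = 24 - \frac{11}{8} \cdot 48 = 24 - 66 = -42$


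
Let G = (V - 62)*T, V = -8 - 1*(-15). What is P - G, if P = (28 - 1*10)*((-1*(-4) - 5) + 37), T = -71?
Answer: -3257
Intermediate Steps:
V = 7 (V = -8 + 15 = 7)
P = 648 (P = (28 - 10)*((4 - 5) + 37) = 18*(-1 + 37) = 18*36 = 648)
G = 3905 (G = (7 - 62)*(-71) = -55*(-71) = 3905)
P - G = 648 - 1*3905 = 648 - 3905 = -3257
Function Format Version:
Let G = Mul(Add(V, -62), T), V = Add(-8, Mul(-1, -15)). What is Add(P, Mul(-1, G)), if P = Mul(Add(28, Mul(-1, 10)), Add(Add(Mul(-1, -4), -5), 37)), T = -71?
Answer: -3257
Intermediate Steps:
V = 7 (V = Add(-8, 15) = 7)
P = 648 (P = Mul(Add(28, -10), Add(Add(4, -5), 37)) = Mul(18, Add(-1, 37)) = Mul(18, 36) = 648)
G = 3905 (G = Mul(Add(7, -62), -71) = Mul(-55, -71) = 3905)
Add(P, Mul(-1, G)) = Add(648, Mul(-1, 3905)) = Add(648, -3905) = -3257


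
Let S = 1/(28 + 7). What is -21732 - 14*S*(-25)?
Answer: -21722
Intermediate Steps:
S = 1/35 ≈ 0.028571
-21732 - 14*S*(-25) = -21732 - 14*1/35*(-25) = -21732 - ⅖*(-25) = -21732 + 10 = -21722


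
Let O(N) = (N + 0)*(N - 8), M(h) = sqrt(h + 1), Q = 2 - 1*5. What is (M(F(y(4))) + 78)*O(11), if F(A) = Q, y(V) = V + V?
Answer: 2574 + 33*I*sqrt(2) ≈ 2574.0 + 46.669*I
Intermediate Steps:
Q = -3 (Q = 2 - 5 = -3)
y(V) = 2*V
F(A) = -3
M(h) = sqrt(1 + h)
O(N) = N*(-8 + N)
(M(F(y(4))) + 78)*O(11) = (sqrt(1 - 3) + 78)*(11*(-8 + 11)) = (sqrt(-2) + 78)*(11*3) = (I*sqrt(2) + 78)*33 = (78 + I*sqrt(2))*33 = 2574 + 33*I*sqrt(2)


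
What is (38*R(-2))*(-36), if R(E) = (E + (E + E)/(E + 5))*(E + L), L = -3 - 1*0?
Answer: -22800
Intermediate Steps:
L = -3 (L = -3 + 0 = -3)
R(E) = (-3 + E)*(E + 2*E/(5 + E)) (R(E) = (E + (E + E)/(E + 5))*(E - 3) = (E + (2*E)/(5 + E))*(-3 + E) = (E + 2*E/(5 + E))*(-3 + E) = (-3 + E)*(E + 2*E/(5 + E)))
(38*R(-2))*(-36) = (38*(-2*(-21 + (-2)² + 4*(-2))/(5 - 2)))*(-36) = (38*(-2*(-21 + 4 - 8)/3))*(-36) = (38*(-2*⅓*(-25)))*(-36) = (38*(50/3))*(-36) = (1900/3)*(-36) = -22800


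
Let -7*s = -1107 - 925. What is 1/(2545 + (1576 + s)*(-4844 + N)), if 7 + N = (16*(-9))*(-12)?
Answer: -7/40781057 ≈ -1.7165e-7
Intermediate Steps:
s = 2032/7 (s = -(-1107 - 925)/7 = -⅐*(-2032) = 2032/7 ≈ 290.29)
N = 1721 (N = -7 + (16*(-9))*(-12) = -7 - 144*(-12) = -7 + 1728 = 1721)
1/(2545 + (1576 + s)*(-4844 + N)) = 1/(2545 + (1576 + 2032/7)*(-4844 + 1721)) = 1/(2545 + (13064/7)*(-3123)) = 1/(2545 - 40798872/7) = 1/(-40781057/7) = -7/40781057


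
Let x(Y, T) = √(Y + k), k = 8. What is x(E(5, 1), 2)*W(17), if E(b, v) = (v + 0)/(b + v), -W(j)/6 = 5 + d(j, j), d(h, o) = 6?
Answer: -77*√6 ≈ -188.61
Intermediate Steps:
W(j) = -66 (W(j) = -6*(5 + 6) = -6*11 = -66)
E(b, v) = v/(b + v)
x(Y, T) = √(8 + Y) (x(Y, T) = √(Y + 8) = √(8 + Y))
x(E(5, 1), 2)*W(17) = √(8 + 1/(5 + 1))*(-66) = √(8 + 1/6)*(-66) = √(8 + 1*(⅙))*(-66) = √(8 + ⅙)*(-66) = √(49/6)*(-66) = (7*√6/6)*(-66) = -77*√6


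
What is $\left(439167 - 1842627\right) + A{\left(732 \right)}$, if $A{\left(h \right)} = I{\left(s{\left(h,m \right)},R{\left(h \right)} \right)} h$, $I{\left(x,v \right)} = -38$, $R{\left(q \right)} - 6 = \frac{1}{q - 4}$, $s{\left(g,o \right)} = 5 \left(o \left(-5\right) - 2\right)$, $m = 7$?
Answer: $-1431276$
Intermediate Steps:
$s{\left(g,o \right)} = -10 - 25 o$ ($s{\left(g,o \right)} = 5 \left(- 5 o - 2\right) = 5 \left(-2 - 5 o\right) = -10 - 25 o$)
$R{\left(q \right)} = 6 + \frac{1}{-4 + q}$ ($R{\left(q \right)} = 6 + \frac{1}{q - 4} = 6 + \frac{1}{-4 + q}$)
$A{\left(h \right)} = - 38 h$
$\left(439167 - 1842627\right) + A{\left(732 \right)} = \left(439167 - 1842627\right) - 27816 = -1403460 - 27816 = -1431276$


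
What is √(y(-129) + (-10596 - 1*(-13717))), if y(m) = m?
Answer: 4*√187 ≈ 54.699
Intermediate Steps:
√(y(-129) + (-10596 - 1*(-13717))) = √(-129 + (-10596 - 1*(-13717))) = √(-129 + (-10596 + 13717)) = √(-129 + 3121) = √2992 = 4*√187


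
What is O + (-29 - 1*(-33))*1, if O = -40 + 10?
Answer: -26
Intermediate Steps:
O = -30
O + (-29 - 1*(-33))*1 = -30 + (-29 - 1*(-33))*1 = -30 + (-29 + 33)*1 = -30 + 4*1 = -30 + 4 = -26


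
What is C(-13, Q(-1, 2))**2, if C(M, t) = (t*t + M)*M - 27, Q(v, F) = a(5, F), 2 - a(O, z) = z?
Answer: 20164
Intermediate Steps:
a(O, z) = 2 - z
Q(v, F) = 2 - F
C(M, t) = -27 + M*(M + t**2) (C(M, t) = (t**2 + M)*M - 27 = (M + t**2)*M - 27 = M*(M + t**2) - 27 = -27 + M*(M + t**2))
C(-13, Q(-1, 2))**2 = (-27 + (-13)**2 - 13*(2 - 1*2)**2)**2 = (-27 + 169 - 13*(2 - 2)**2)**2 = (-27 + 169 - 13*0**2)**2 = (-27 + 169 - 13*0)**2 = (-27 + 169 + 0)**2 = 142**2 = 20164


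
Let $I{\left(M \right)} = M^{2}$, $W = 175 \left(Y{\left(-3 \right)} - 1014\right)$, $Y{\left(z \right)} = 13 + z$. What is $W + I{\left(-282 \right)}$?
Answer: $-96176$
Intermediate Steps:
$W = -175700$ ($W = 175 \left(\left(13 - 3\right) - 1014\right) = 175 \left(10 - 1014\right) = 175 \left(-1004\right) = -175700$)
$W + I{\left(-282 \right)} = -175700 + \left(-282\right)^{2} = -175700 + 79524 = -96176$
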